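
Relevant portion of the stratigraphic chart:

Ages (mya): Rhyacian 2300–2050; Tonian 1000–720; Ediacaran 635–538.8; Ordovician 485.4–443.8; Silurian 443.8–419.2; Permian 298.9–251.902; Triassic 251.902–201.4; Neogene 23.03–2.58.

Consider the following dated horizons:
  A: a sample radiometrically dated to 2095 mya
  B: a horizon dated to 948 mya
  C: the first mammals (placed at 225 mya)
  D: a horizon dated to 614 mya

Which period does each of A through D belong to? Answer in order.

A: 2095 Ma lies in 2300–2050 Ma, so Rhyacian.
B: 948 Ma lies in 1000–720 Ma, so Tonian.
C: 225 Ma lies in 251.902–201.4 Ma, so Triassic.
D: 614 Ma lies in 635–538.8 Ma, so Ediacaran.

A — Rhyacian; B — Tonian; C — Triassic; D — Ediacaran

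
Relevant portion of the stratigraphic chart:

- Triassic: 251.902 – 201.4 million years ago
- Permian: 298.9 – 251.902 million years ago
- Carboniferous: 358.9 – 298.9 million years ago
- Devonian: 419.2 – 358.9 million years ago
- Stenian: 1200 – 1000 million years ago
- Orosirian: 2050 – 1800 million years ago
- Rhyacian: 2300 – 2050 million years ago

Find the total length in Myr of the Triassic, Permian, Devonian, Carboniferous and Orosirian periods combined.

467.8 million years

Duration is start − end for each: (251.902 − 201.4) + (298.9 − 251.902) + (419.2 − 358.9) + (358.9 − 298.9) + (2050 − 1800).
That is 50.502 + 46.998 + 60.3 + 60 + 250, which totals 467.8 million years.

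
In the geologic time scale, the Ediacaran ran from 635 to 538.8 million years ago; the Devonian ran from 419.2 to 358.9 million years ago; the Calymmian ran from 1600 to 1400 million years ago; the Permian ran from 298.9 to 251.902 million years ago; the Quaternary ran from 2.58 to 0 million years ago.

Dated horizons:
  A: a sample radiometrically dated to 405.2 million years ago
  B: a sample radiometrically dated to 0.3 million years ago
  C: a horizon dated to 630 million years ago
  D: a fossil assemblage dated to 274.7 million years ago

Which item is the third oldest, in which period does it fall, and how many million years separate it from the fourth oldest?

Sorted oldest-first by Ma: C (630), A (405.2), D (274.7), B (0.3).
The third oldest is D at 274.7 Ma, which lies in 298.9–251.902 Ma: the Permian.
The fourth oldest is B at 0.3 Ma; separation = |274.7 − 0.3| = 274.4 Myr.

D, in the Permian; 274.4 million years to B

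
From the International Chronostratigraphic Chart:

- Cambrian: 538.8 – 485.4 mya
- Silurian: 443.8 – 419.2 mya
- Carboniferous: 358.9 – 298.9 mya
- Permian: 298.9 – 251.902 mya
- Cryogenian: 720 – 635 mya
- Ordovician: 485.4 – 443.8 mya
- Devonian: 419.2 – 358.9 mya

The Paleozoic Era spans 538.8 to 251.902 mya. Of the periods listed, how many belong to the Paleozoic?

6

Periods inside 538.8–251.902 Ma: Cambrian, Ordovician, Silurian, Devonian, Carboniferous, Permian — 6 in total.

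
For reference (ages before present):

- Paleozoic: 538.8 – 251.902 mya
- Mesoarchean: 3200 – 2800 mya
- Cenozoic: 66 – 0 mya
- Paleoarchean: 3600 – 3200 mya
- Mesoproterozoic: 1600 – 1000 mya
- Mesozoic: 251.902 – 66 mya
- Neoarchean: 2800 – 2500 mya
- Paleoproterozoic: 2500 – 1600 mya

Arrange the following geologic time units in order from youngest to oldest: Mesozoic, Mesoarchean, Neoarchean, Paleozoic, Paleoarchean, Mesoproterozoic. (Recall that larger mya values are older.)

The oldest of these is Paleoarchean (starts 3600 Ma) and the youngest is Mesozoic (ends 66 Ma).
In between, by decreasing start age: Mesoarchean (3200), Neoarchean (2800), Mesoproterozoic (1600), Paleozoic (538.8).
Listing youngest first means reversing that sequence.

Mesozoic, Paleozoic, Mesoproterozoic, Neoarchean, Mesoarchean, Paleoarchean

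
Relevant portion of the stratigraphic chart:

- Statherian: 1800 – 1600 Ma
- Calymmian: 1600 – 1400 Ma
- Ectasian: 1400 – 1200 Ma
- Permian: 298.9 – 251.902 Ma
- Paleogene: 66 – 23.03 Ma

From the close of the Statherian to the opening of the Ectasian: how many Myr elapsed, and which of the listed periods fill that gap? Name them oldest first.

200 million years; Calymmian

The Statherian closes at 1600 Ma and the Ectasian opens at 1400 Ma, so the interval is 1600 − 1400 = 200 Myr.
A period fits inside if it starts at or after 1600 Ma and ends at or before 1400 Ma; oldest first that gives Calymmian.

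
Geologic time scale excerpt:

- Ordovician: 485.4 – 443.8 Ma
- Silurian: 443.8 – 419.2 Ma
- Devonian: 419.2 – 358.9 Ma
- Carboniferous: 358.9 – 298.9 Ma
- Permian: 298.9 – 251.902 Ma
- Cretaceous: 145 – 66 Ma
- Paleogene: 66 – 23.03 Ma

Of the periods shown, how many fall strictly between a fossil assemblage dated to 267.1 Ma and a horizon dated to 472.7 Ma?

The older date is 472.7 Ma and the younger is 267.1 Ma.
Periods with start < 472.7 and end > 267.1 Ma: Silurian (443.8–419.2), Devonian (419.2–358.9), Carboniferous (358.9–298.9).
That is 3 complete periods.

3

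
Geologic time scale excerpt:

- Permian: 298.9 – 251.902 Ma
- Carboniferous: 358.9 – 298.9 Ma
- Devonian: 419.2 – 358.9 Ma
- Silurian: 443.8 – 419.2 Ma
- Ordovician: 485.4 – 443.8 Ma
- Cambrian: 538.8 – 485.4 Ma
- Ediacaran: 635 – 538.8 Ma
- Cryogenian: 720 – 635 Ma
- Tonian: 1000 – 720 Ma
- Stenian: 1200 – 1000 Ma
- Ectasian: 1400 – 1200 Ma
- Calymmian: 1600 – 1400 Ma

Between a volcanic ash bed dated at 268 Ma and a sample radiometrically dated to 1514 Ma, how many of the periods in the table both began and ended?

10

1514 Ma sits inside the Calymmian (1600–1400) and 268 Ma inside the Permian (298.9–251.902); neither of those is wholly between the two dates.
The listed periods lying completely between them are Ectasian, Stenian, Tonian, Cryogenian, Ediacaran, Cambrian, Ordovician, Silurian, Devonian, Carboniferous — 10 in all.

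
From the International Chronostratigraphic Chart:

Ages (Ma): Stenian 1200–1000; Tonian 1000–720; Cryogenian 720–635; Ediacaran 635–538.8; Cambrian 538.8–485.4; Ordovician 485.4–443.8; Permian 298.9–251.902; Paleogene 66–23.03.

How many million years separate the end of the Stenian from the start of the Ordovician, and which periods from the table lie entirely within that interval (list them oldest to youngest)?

514.6 million years; Tonian, Cryogenian, Ediacaran, Cambrian

The Stenian closes at 1000 Ma and the Ordovician opens at 485.4 Ma, so the interval is 1000 − 485.4 = 514.6 Myr.
A period fits inside if it starts at or after 1000 Ma and ends at or before 485.4 Ma; oldest first that gives Tonian, Cryogenian, Ediacaran, Cambrian.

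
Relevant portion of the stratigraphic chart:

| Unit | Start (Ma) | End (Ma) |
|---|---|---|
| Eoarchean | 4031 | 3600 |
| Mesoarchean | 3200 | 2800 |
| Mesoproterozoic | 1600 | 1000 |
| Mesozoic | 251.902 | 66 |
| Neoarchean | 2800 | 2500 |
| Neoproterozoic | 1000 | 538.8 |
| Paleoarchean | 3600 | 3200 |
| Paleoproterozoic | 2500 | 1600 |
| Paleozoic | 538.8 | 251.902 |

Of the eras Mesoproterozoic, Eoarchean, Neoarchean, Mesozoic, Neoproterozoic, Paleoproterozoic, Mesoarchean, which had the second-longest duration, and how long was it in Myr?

Mesoproterozoic, 600 million years

Durations: Mesoproterozoic 600; Eoarchean 431; Neoarchean 300; Mesozoic 185.902; Neoproterozoic 461.2; Paleoproterozoic 900; Mesoarchean 400 Myr.
Sorted longest-first: Paleoproterozoic (900), Mesoproterozoic (600), Neoproterozoic (461.2), Eoarchean (431), Mesoarchean (400), Neoarchean (300), Mesozoic (185.902).
The second longest is Mesoproterozoic at 600 Myr.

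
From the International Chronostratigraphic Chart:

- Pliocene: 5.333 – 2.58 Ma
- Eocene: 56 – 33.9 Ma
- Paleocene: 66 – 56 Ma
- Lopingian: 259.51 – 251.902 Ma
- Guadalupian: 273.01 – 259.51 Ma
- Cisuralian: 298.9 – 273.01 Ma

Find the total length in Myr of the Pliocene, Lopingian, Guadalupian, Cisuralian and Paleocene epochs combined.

Each duration: Pliocene = 2.753; Lopingian = 7.608; Guadalupian = 13.5; Cisuralian = 25.89; Paleocene = 10.
Sum: 2.753 + 7.608 + 13.5 + 25.89 + 10 = 59.751 Myr.

59.751 million years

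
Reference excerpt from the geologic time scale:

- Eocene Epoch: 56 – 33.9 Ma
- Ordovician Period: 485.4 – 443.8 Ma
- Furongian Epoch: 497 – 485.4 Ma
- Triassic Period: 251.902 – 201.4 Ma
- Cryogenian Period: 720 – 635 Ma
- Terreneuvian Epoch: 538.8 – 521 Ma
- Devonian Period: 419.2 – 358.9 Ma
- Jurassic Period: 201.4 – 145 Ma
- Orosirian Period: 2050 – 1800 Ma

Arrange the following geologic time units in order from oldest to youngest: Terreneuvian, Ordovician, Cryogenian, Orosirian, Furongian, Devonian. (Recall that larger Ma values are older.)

Orosirian → Cryogenian → Terreneuvian → Furongian → Ordovician → Devonian

The oldest of these is Orosirian (starts 2050 Ma) and the youngest is Devonian (ends 358.9 Ma).
In between, by decreasing start age: Cryogenian (720), Terreneuvian (538.8), Furongian (497), Ordovician (485.4).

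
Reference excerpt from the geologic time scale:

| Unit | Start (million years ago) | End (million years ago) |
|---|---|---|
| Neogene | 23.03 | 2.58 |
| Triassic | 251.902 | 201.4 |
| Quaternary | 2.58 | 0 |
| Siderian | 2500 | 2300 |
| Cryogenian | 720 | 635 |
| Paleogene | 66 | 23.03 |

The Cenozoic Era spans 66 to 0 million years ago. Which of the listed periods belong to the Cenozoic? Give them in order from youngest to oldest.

Quaternary, Neogene, Paleogene

Periods with both bounds inside 66–0 Ma: Quaternary (2.58–0), Neogene (23.03–2.58), Paleogene (66–23.03).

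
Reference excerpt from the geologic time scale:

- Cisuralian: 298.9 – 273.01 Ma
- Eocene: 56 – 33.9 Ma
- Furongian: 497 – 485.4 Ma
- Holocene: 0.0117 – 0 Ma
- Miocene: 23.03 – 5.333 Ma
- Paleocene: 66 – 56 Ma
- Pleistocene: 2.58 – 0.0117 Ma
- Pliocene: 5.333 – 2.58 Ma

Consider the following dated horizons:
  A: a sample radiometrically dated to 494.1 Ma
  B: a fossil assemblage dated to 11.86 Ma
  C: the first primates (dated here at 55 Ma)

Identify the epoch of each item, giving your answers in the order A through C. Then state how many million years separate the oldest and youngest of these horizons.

A — Furongian; B — Miocene; C — Eocene; span 482.24 million years

Match each age against the start–end ranges in the excerpt: A = 494.1 Ma → Furongian (497–485.4); B = 11.86 Ma → Miocene (23.03–5.333); C = 55 Ma → Eocene (56–33.9).
The largest age is 494.1 Ma and the smallest is 11.86 Ma; their difference is 482.24 Myr.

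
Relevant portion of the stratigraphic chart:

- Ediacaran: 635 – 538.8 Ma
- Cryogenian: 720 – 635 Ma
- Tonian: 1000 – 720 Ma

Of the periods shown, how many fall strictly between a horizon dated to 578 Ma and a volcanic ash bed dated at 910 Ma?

910 Ma sits inside the Tonian (1000–720) and 578 Ma inside the Ediacaran (635–538.8); neither of those is wholly between the two dates.
The listed periods lying completely between them are Cryogenian — 1 in all.

1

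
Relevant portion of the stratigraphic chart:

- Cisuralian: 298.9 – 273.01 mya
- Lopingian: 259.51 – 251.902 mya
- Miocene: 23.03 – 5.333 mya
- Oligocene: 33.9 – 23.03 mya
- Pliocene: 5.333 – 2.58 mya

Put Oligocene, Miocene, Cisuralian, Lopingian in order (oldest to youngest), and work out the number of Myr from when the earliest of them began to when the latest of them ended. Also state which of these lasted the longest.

From the excerpt: Oligocene 33.9–23.03; Miocene 23.03–5.333; Cisuralian 298.9–273.01; Lopingian 259.51–251.902 (Ma).
Larger Ma is earlier, so the oldest is Cisuralian and the youngest is Miocene; oldest to youngest: Cisuralian, Lopingian, Oligocene, Miocene.
Oldest start 298.9 minus youngest end 5.333 gives 293.567 Myr overall.
Individual lengths (start − end): Cisuralian 25.89; Oligocene 10.87; Lopingian 7.608; Miocene 17.697. The largest is Cisuralian at 25.89 Myr.

Cisuralian → Lopingian → Oligocene → Miocene; total span 293.567 Myr; longest is Cisuralian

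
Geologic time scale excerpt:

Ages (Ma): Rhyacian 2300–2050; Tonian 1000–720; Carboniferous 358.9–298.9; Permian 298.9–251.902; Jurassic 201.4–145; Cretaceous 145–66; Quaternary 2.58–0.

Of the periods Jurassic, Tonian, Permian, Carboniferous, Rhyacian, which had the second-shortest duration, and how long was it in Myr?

Start − end for each: Jurassic 201.4 − 145 = 56.4; Tonian 1000 − 720 = 280; Permian 298.9 − 251.902 = 46.998; Carboniferous 358.9 − 298.9 = 60; Rhyacian 2300 − 2050 = 250.
Ranking these from shortest: Permian < Jurassic < Carboniferous < Rhyacian < Tonian.
Position 2 in that ranking is Jurassic, which lasted 56.4 Myr.

Jurassic, 56.4 million years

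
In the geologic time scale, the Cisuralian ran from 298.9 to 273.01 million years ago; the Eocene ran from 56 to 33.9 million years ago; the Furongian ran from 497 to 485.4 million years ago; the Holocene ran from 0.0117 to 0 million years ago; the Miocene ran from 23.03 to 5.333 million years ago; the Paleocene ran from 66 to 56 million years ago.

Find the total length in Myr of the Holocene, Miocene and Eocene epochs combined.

Duration is start − end for each: (0.0117 − 0) + (23.03 − 5.333) + (56 − 33.9).
That is 0.0117 + 17.697 + 22.1, which totals 39.8087 million years.

39.8087 million years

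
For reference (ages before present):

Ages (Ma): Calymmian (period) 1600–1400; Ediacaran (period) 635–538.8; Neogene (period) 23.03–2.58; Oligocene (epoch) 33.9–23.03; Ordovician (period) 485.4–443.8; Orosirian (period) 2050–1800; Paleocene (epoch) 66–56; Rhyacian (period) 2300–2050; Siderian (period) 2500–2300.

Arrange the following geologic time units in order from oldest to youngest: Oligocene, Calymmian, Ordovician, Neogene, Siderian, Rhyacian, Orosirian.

Siderian, Rhyacian, Orosirian, Calymmian, Ordovician, Oligocene, Neogene

Read off each span (Ma): Oligocene 33.9–23.03; Calymmian 1600–1400; Ordovician 485.4–443.8; Neogene 23.03–2.58; Siderian 2500–2300; Rhyacian 2300–2050; Orosirian 2050–1800.
Larger Ma is older, so oldest→youngest is Siderian, Rhyacian, Orosirian, Calymmian, Ordovician, Oligocene, Neogene.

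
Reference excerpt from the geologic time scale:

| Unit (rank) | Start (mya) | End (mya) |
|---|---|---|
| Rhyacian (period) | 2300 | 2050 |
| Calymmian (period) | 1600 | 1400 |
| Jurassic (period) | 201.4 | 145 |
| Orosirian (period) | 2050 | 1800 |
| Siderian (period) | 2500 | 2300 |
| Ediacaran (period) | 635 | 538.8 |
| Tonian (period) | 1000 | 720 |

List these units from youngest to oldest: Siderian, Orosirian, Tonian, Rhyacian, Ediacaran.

Ediacaran, Tonian, Orosirian, Rhyacian, Siderian

The oldest of these is Siderian (starts 2500 Ma) and the youngest is Ediacaran (ends 538.8 Ma).
In between, by decreasing start age: Rhyacian (2300), Orosirian (2050), Tonian (1000).
Listing youngest first means reversing that sequence.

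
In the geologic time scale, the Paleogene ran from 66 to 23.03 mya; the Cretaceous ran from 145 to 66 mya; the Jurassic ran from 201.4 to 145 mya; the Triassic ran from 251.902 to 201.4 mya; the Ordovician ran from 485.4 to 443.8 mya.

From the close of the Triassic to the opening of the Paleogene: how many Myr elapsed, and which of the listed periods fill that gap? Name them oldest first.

End of Triassic = 201.4 Ma; start of Paleogene = 66 Ma.
Gap = 201.4 − 66 = 135.4 Myr.
Periods wholly inside 201.4–66 Ma: Jurassic (201.4–145), Cretaceous (145–66).

135.4 million years; Jurassic, Cretaceous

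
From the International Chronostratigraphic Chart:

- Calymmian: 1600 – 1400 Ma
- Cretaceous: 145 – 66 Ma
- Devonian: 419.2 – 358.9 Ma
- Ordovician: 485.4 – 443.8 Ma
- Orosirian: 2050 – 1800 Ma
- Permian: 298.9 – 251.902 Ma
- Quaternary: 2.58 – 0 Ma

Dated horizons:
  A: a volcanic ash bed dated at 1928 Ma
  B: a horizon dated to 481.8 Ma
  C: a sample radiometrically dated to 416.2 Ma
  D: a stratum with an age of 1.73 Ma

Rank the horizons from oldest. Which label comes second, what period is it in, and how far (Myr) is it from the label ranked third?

Sorted oldest-first by Ma: A (1928), B (481.8), C (416.2), D (1.73).
The second oldest is B at 481.8 Ma, which lies in 485.4–443.8 Ma: the Ordovician.
The third oldest is C at 416.2 Ma; separation = |481.8 − 416.2| = 65.6 Myr.

B, in the Ordovician; 65.6 million years to C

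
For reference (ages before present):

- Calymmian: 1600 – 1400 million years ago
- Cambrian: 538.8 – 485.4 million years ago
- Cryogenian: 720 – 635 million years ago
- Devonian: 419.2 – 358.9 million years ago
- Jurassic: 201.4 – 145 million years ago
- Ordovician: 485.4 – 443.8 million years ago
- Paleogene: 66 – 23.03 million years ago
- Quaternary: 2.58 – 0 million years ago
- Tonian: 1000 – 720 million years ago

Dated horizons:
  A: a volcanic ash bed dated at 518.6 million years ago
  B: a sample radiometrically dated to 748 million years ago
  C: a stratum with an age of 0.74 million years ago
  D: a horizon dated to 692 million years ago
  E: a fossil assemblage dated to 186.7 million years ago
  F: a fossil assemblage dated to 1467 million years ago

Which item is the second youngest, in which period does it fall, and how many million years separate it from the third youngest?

E, in the Jurassic; 331.9 million years to A

Sorted youngest-first by Ma: C (0.74), E (186.7), A (518.6), D (692), B (748), F (1467).
The second youngest is E at 186.7 Ma, which lies in 201.4–145 Ma: the Jurassic.
The third youngest is A at 518.6 Ma; separation = |186.7 − 518.6| = 331.9 Myr.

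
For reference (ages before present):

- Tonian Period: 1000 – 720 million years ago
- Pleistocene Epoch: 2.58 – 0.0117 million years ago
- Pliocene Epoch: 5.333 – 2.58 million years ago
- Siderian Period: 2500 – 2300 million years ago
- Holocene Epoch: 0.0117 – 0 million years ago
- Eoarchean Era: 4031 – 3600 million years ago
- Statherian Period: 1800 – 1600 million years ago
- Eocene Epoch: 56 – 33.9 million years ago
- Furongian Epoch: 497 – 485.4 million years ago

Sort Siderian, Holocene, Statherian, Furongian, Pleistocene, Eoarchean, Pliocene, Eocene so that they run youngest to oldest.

Sorting by start age (ascending Ma, since larger Ma = older): Holocene start 0.0117, Pleistocene start 2.58, Pliocene start 5.333, Eocene start 56, Furongian start 497, Statherian start 1800, Siderian start 2500, Eoarchean start 4031.

Holocene → Pleistocene → Pliocene → Eocene → Furongian → Statherian → Siderian → Eoarchean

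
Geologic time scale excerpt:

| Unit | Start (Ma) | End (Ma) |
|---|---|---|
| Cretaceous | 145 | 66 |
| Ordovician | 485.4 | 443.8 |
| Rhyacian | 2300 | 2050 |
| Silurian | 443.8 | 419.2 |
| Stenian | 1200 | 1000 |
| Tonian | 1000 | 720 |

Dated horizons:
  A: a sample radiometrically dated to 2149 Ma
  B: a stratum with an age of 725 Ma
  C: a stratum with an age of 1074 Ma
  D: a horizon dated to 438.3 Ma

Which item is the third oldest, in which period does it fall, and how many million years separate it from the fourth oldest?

Sorted oldest-first by Ma: A (2149), C (1074), B (725), D (438.3).
The third oldest is B at 725 Ma, which lies in 1000–720 Ma: the Tonian.
The fourth oldest is D at 438.3 Ma; separation = |725 − 438.3| = 286.7 Myr.

B, in the Tonian; 286.7 million years to D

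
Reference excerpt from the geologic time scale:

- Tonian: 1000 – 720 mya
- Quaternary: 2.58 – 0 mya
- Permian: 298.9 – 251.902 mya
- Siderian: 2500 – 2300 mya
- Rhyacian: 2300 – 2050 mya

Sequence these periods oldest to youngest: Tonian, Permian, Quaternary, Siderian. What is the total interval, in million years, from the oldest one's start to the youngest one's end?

Siderian → Tonian → Permian → Quaternary; total span 2500 Myr

Start ages (Ma): Siderian 2500, Tonian 1000, Permian 298.9, Quaternary 2.58.
Ordered oldest to youngest: Siderian, Tonian, Permian, Quaternary.
Span = 2500 − 0 = 2500 Myr.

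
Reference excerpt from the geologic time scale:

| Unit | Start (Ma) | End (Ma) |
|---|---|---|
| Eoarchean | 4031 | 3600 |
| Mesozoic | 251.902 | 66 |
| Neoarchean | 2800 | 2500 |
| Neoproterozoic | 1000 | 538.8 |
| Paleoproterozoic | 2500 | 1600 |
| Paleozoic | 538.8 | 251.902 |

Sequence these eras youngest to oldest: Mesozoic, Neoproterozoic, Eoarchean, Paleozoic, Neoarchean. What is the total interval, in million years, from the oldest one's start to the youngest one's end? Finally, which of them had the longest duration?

Mesozoic → Paleozoic → Neoproterozoic → Neoarchean → Eoarchean; total span 3965 Myr; longest is Neoproterozoic

From the excerpt: Mesozoic 251.902–66; Neoproterozoic 1000–538.8; Eoarchean 4031–3600; Paleozoic 538.8–251.902; Neoarchean 2800–2500 (Ma).
Larger Ma is earlier, so the oldest is Eoarchean and the youngest is Mesozoic; youngest to oldest: Mesozoic, Paleozoic, Neoproterozoic, Neoarchean, Eoarchean.
Oldest start 4031 minus youngest end 66 gives 3965 Myr overall.
Individual lengths (start − end): Neoarchean 300; Neoproterozoic 461.2; Paleozoic 286.898; Mesozoic 185.902; Eoarchean 431. The largest is Neoproterozoic at 461.2 Myr.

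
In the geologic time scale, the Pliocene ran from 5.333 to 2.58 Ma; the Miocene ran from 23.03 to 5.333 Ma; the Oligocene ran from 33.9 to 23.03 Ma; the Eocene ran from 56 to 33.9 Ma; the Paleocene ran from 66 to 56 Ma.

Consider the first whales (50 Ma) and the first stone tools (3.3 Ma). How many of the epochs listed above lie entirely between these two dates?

50 Ma sits inside the Eocene (56–33.9) and 3.3 Ma inside the Pliocene (5.333–2.58); neither of those is wholly between the two dates.
The listed epochs lying completely between them are Oligocene, Miocene — 2 in all.

2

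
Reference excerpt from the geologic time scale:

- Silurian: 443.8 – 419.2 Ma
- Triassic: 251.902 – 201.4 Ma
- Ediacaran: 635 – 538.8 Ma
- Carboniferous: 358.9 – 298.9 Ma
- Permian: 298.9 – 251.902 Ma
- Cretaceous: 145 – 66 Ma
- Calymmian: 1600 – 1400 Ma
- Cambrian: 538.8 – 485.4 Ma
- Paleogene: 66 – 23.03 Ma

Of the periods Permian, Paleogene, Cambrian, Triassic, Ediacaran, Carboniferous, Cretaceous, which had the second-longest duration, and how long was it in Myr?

Durations: Permian 46.998; Paleogene 42.97; Cambrian 53.4; Triassic 50.502; Ediacaran 96.2; Carboniferous 60; Cretaceous 79 Myr.
Sorted longest-first: Ediacaran (96.2), Cretaceous (79), Carboniferous (60), Cambrian (53.4), Triassic (50.502), Permian (46.998), Paleogene (42.97).
The second longest is Cretaceous at 79 Myr.

Cretaceous, 79 million years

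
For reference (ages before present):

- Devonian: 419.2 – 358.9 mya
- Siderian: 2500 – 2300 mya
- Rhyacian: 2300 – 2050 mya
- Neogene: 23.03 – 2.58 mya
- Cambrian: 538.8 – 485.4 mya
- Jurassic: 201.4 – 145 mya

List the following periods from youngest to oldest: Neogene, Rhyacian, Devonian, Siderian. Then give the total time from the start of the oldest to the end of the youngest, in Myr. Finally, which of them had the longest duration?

Start ages (Ma): Siderian 2500, Rhyacian 2300, Devonian 419.2, Neogene 23.03.
Ordered youngest to oldest: Neogene, Devonian, Rhyacian, Siderian.
Span = 2500 − 2.58 = 2497.42 Myr.
Durations: Rhyacian 250, Siderian 200, Neogene 20.45, Devonian 60.3 → longest is Rhyacian (250 Myr).

Neogene, Devonian, Rhyacian, Siderian; total span 2497.42 Myr; longest is Rhyacian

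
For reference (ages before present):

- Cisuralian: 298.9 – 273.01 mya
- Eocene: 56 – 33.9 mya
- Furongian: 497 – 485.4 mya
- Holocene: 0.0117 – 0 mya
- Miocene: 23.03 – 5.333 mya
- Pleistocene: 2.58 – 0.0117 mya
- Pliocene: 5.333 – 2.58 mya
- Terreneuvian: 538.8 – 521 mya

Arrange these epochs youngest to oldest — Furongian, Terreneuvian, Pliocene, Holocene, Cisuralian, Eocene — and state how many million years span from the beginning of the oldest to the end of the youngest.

Holocene, Pliocene, Eocene, Cisuralian, Furongian, Terreneuvian; total span 538.8 Myr

From the excerpt: Furongian 497–485.4; Terreneuvian 538.8–521; Pliocene 5.333–2.58; Holocene 0.0117–0; Cisuralian 298.9–273.01; Eocene 56–33.9 (Ma).
Larger Ma is earlier, so the oldest is Terreneuvian and the youngest is Holocene; youngest to oldest: Holocene, Pliocene, Eocene, Cisuralian, Furongian, Terreneuvian.
Oldest start 538.8 minus youngest end 0 gives 538.8 Myr overall.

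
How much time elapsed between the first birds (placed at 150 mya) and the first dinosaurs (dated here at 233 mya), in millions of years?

83 million years

233 − 150 = 83 million years.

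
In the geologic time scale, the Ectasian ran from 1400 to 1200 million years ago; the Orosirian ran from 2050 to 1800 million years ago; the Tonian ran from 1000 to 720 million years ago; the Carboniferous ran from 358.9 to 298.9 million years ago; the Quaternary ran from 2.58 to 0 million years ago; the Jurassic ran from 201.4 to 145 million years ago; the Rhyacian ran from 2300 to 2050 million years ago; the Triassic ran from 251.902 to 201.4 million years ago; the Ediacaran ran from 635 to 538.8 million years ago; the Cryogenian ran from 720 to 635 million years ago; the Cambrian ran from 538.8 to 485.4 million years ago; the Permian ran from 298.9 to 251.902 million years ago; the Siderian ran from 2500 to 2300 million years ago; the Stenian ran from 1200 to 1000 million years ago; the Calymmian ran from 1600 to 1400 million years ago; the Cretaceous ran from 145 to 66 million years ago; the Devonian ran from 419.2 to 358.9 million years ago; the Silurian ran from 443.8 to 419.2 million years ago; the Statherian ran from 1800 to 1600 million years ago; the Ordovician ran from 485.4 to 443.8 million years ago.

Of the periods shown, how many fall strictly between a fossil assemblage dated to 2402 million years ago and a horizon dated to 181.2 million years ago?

16

2402 Ma sits inside the Siderian (2500–2300) and 181.2 Ma inside the Jurassic (201.4–145); neither of those is wholly between the two dates.
The listed periods lying completely between them are Rhyacian, Orosirian, Statherian, Calymmian, Ectasian, Stenian, Tonian, Cryogenian, Ediacaran, Cambrian, Ordovician, Silurian, Devonian, Carboniferous, Permian, Triassic — 16 in all.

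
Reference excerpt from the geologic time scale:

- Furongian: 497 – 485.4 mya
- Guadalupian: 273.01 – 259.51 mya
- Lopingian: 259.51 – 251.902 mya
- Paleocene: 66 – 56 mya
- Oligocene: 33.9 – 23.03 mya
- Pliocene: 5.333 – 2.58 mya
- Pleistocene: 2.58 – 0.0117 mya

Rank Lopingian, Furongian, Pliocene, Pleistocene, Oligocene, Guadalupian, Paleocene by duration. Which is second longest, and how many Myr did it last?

Start − end for each: Lopingian 259.51 − 251.902 = 7.608; Furongian 497 − 485.4 = 11.6; Pliocene 5.333 − 2.58 = 2.753; Pleistocene 2.58 − 0.0117 = 2.5683; Oligocene 33.9 − 23.03 = 10.87; Guadalupian 273.01 − 259.51 = 13.5; Paleocene 66 − 56 = 10.
Ranking these from longest: Guadalupian > Furongian > Oligocene > Paleocene > Lopingian > Pliocene > Pleistocene.
Position 2 in that ranking is Furongian, which lasted 11.6 Myr.

Furongian, 11.6 million years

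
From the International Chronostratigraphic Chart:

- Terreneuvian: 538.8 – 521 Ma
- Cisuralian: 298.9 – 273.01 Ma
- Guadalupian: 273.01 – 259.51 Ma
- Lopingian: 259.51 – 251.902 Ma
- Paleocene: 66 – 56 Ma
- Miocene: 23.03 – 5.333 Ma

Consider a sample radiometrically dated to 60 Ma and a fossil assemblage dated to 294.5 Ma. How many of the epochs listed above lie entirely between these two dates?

294.5 Ma sits inside the Cisuralian (298.9–273.01) and 60 Ma inside the Paleocene (66–56); neither of those is wholly between the two dates.
The listed epochs lying completely between them are Guadalupian, Lopingian — 2 in all.

2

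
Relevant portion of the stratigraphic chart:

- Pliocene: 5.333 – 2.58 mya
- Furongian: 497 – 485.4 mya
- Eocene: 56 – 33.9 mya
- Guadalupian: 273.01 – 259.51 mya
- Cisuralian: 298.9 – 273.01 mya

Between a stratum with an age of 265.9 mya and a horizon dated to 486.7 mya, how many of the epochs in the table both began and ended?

The older date is 486.7 Ma and the younger is 265.9 Ma.
Epochs with start < 486.7 and end > 265.9 Ma: Cisuralian (298.9–273.01).
That is 1 complete epoch.

1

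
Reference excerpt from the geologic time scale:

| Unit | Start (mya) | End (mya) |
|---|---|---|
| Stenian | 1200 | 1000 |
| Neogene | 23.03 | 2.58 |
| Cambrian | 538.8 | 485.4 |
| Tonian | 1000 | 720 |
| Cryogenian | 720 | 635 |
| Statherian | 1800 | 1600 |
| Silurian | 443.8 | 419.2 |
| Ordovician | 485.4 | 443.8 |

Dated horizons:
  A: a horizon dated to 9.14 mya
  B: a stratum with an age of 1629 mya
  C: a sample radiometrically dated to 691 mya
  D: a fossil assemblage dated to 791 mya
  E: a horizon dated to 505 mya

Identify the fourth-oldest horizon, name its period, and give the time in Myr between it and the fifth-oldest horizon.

E, in the Cambrian; 495.86 million years to A

Larger Ma means older, so oldest first: B 1629 > D 791 > C 691 > E 505 > A 9.14.
Counting 4 along gives E (505 Ma); the excerpt puts that inside the Cambrian, 538.8–485.4 Ma.
Next in line is A (9.14 Ma), and 505 − 9.14 = 495.86 Myr.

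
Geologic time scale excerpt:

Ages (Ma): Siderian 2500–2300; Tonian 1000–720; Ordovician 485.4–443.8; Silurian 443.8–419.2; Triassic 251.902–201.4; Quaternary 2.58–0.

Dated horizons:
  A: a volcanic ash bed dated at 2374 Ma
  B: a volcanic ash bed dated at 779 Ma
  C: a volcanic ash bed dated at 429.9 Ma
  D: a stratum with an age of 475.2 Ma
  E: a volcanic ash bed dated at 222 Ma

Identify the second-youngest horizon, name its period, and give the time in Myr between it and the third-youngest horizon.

Sorted youngest-first by Ma: E (222), C (429.9), D (475.2), B (779), A (2374).
The second youngest is C at 429.9 Ma, which lies in 443.8–419.2 Ma: the Silurian.
The third youngest is D at 475.2 Ma; separation = |429.9 − 475.2| = 45.3 Myr.

C, in the Silurian; 45.3 million years to D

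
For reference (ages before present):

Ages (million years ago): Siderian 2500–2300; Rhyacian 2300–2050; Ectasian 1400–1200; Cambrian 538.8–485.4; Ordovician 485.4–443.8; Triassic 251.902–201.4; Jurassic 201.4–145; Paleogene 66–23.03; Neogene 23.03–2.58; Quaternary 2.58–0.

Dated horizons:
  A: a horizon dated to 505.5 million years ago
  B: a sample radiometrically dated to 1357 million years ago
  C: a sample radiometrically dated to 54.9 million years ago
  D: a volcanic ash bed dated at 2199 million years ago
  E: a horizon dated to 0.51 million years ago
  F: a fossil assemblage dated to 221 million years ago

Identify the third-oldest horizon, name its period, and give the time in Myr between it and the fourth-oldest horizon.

Sorted oldest-first by Ma: D (2199), B (1357), A (505.5), F (221), C (54.9), E (0.51).
The third oldest is A at 505.5 Ma, which lies in 538.8–485.4 Ma: the Cambrian.
The fourth oldest is F at 221 Ma; separation = |505.5 − 221| = 284.5 Myr.

A, in the Cambrian; 284.5 million years to F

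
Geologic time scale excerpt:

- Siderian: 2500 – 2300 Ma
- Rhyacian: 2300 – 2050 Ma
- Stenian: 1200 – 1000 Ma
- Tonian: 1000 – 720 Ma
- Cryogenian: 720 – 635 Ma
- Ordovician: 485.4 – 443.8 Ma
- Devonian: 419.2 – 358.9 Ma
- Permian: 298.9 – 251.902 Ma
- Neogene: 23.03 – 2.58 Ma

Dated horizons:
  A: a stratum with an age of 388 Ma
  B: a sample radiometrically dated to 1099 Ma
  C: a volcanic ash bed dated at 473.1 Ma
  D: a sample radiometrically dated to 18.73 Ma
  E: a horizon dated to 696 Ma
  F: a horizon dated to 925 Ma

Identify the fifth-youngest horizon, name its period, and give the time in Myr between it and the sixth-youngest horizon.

F, in the Tonian; 174 million years to B

Sorted youngest-first by Ma: D (18.73), A (388), C (473.1), E (696), F (925), B (1099).
The fifth youngest is F at 925 Ma, which lies in 1000–720 Ma: the Tonian.
The sixth youngest is B at 1099 Ma; separation = |925 − 1099| = 174 Myr.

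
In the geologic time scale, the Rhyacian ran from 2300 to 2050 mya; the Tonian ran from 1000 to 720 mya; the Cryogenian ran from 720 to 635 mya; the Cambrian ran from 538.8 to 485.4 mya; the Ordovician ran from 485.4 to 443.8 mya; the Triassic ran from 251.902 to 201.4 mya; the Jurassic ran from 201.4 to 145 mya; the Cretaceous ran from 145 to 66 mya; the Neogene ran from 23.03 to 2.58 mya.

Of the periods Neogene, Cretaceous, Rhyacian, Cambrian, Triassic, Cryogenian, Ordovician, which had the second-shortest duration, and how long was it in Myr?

Ordovician, 41.6 million years

Durations: Neogene 20.45; Cretaceous 79; Rhyacian 250; Cambrian 53.4; Triassic 50.502; Cryogenian 85; Ordovician 41.6 Myr.
Sorted shortest-first: Neogene (20.45), Ordovician (41.6), Triassic (50.502), Cambrian (53.4), Cretaceous (79), Cryogenian (85), Rhyacian (250).
The second shortest is Ordovician at 41.6 Myr.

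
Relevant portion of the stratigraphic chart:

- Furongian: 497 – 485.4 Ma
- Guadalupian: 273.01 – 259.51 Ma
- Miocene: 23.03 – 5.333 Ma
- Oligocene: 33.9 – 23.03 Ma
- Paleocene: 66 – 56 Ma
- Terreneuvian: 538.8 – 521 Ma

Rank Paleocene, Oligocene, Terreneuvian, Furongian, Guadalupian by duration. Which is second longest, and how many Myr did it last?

Start − end for each: Paleocene 66 − 56 = 10; Oligocene 33.9 − 23.03 = 10.87; Terreneuvian 538.8 − 521 = 17.8; Furongian 497 − 485.4 = 11.6; Guadalupian 273.01 − 259.51 = 13.5.
Ranking these from longest: Terreneuvian > Guadalupian > Furongian > Oligocene > Paleocene.
Position 2 in that ranking is Guadalupian, which lasted 13.5 Myr.

Guadalupian, 13.5 million years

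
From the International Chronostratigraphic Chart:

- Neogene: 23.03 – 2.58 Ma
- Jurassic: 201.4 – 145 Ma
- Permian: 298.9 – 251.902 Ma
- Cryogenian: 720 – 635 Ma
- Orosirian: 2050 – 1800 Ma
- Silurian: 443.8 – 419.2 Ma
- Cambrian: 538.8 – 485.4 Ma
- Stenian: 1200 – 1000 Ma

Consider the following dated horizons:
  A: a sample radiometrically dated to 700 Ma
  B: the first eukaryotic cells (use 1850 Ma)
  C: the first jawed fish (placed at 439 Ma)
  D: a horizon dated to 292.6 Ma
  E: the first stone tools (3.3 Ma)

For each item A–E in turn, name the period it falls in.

Match each age against the start–end ranges in the excerpt: A = 700 Ma → Cryogenian (720–635); B = 1850 Ma → Orosirian (2050–1800); C = 439 Ma → Silurian (443.8–419.2); D = 292.6 Ma → Permian (298.9–251.902); E = 3.3 Ma → Neogene (23.03–2.58).

A — Cryogenian; B — Orosirian; C — Silurian; D — Permian; E — Neogene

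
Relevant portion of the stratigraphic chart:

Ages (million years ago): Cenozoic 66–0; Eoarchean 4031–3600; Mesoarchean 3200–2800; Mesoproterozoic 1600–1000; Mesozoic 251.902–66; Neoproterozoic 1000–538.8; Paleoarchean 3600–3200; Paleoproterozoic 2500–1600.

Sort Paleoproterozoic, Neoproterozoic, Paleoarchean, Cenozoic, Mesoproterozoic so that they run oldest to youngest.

The oldest of these is Paleoarchean (starts 3600 Ma) and the youngest is Cenozoic (ends 0 Ma).
In between, by decreasing start age: Paleoproterozoic (2500), Mesoproterozoic (1600), Neoproterozoic (1000).

Paleoarchean, Paleoproterozoic, Mesoproterozoic, Neoproterozoic, Cenozoic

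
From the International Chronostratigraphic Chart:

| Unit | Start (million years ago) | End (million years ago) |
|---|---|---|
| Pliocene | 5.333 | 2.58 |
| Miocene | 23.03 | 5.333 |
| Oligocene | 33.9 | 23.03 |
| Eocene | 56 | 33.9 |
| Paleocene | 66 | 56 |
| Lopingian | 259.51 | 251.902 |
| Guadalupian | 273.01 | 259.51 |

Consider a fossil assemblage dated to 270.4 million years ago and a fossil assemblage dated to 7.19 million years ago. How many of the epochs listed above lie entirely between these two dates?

The older date is 270.4 Ma and the younger is 7.19 Ma.
Epochs with start < 270.4 and end > 7.19 Ma: Lopingian (259.51–251.902), Paleocene (66–56), Eocene (56–33.9), Oligocene (33.9–23.03).
That is 4 complete epochs.

4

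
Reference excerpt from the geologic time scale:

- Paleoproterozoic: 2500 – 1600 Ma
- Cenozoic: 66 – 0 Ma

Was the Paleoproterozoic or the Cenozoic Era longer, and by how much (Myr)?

Paleoproterozoic, by 834 million years

Paleoproterozoic: 2500 − 1600 = 900 Myr.
Cenozoic: 66 − 0 = 66 Myr.
Difference: 900 − 66 = 834 Myr, so the Paleoproterozoic was longer.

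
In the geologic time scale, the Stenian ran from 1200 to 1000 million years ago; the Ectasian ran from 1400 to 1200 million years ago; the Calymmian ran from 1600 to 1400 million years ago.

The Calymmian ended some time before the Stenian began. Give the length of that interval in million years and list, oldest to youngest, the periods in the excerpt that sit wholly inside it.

End of Calymmian = 1400 Ma; start of Stenian = 1200 Ma.
Gap = 1400 − 1200 = 200 Myr.
Periods wholly inside 1400–1200 Ma: Ectasian (1400–1200).

200 million years; Ectasian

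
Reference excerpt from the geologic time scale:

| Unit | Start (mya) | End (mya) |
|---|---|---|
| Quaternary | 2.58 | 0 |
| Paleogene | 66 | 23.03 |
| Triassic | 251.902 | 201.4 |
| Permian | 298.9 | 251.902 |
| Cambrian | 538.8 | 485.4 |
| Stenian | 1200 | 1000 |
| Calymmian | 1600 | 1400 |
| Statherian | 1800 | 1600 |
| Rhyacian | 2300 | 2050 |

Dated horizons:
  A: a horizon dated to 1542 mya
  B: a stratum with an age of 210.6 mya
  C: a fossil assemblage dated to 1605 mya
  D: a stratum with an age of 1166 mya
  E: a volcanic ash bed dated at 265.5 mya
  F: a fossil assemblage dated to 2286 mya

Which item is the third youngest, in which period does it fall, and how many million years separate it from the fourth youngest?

Smaller Ma means younger, so youngest first: B 210.6 < E 265.5 < D 1166 < A 1542 < C 1605 < F 2286.
Counting 3 along gives D (1166 Ma); the excerpt puts that inside the Stenian, 1200–1000 Ma.
Next in line is A (1542 Ma), and 1542 − 1166 = 376 Myr.

D, in the Stenian; 376 million years to A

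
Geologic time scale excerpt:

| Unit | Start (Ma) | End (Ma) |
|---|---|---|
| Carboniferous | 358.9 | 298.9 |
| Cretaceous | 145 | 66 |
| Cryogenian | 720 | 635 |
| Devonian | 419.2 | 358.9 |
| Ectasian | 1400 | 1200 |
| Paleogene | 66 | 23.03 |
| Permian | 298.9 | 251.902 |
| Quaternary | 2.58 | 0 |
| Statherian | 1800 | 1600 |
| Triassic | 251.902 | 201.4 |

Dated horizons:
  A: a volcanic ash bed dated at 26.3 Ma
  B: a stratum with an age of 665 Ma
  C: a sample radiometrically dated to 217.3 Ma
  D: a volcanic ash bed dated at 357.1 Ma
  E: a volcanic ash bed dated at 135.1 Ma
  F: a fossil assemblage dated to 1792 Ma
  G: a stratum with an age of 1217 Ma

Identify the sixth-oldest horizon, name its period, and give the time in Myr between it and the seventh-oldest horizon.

Sorted oldest-first by Ma: F (1792), G (1217), B (665), D (357.1), C (217.3), E (135.1), A (26.3).
The sixth oldest is E at 135.1 Ma, which lies in 145–66 Ma: the Cretaceous.
The seventh oldest is A at 26.3 Ma; separation = |135.1 − 26.3| = 108.8 Myr.

E, in the Cretaceous; 108.8 million years to A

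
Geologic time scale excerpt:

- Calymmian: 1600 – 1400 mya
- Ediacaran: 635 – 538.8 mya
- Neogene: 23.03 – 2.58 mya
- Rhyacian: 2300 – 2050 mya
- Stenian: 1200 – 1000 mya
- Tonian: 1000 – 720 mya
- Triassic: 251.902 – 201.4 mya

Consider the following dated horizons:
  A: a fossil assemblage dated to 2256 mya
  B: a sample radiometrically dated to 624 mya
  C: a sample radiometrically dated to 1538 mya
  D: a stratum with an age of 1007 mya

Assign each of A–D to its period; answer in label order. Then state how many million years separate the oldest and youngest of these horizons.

A — Rhyacian; B — Ediacaran; C — Calymmian; D — Stenian; span 1632 million years

Match each age against the start–end ranges in the excerpt: A = 2256 Ma → Rhyacian (2300–2050); B = 624 Ma → Ediacaran (635–538.8); C = 1538 Ma → Calymmian (1600–1400); D = 1007 Ma → Stenian (1200–1000).
The largest age is 2256 Ma and the smallest is 624 Ma; their difference is 1632 Myr.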